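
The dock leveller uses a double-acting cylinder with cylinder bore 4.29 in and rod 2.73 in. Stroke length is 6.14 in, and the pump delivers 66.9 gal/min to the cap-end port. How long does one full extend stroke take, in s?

t ≈ 0.345 s

Cap-side area A_cap = π/4 × (4.29 in)² = 14.45 in^2
Swept volume V = A × L; t = V / Q = A·L / Q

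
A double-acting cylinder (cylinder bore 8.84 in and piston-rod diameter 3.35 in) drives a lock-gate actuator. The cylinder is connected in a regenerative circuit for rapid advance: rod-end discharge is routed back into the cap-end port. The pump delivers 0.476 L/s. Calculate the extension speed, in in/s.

v ≈ 3.30 in/s

In regeneration the rod-end outflow joins the pump flow into the cap end, so the net volume the pump must supply per unit advance equals the rod cross-section area.
Rod cross-section A_rod = π/4 × (3.35 in)² = 8.814 in^2
v = Q_pump / A_rod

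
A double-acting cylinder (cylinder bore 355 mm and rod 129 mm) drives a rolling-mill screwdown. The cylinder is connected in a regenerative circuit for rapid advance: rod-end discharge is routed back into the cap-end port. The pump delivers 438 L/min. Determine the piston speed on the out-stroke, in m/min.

In regeneration the rod-end outflow joins the pump flow into the cap end, so the net volume the pump must supply per unit advance equals the rod cross-section area.
Rod cross-section A_rod = π/4 × (129 mm)² = 13070 mm^2
v = Q_pump / A_rod

v ≈ 33.5 m/min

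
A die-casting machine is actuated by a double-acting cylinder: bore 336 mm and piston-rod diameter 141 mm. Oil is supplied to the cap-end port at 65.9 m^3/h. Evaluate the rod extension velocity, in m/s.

Cap-side area A_cap = π/4 × (336 mm)² = 88670 mm^2
v = Q / A

v ≈ 0.206 m/s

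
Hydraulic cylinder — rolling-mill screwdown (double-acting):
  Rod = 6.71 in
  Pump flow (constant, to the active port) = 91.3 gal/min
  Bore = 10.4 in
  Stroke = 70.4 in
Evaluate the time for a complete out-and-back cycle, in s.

Cap-side area A_cap = π/4 × (10.4 in)² = 84.95 in^2
Rod-side annular area A_ann = π/4 × (10.4² − 6.71²) = 49.59 in^2
t_ext = A_cap·L/Q = 17.01 s
t_ret = A_ann·L/Q = 9.931 s
t_cycle = t_ext + t_ret

t ≈ 26.9 s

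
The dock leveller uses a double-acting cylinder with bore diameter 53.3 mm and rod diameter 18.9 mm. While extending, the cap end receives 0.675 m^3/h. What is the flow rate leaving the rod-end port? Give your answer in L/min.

Q_out ≈ 9.84 L/min

Cap-side area A_cap = π/4 × (53.3 mm)² = 2231 mm^2
Rod-side annular area A_ann = π/4 × (53.3² − 18.9²) = 1951 mm^2
Piston speed v = Q_in/A_cap; rod-end outflow Q_out = v × A_ann = Q_in × A_ann/A_cap.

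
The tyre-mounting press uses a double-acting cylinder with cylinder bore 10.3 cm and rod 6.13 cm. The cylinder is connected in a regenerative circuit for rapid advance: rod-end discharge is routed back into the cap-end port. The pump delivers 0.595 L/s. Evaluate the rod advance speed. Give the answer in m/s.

v ≈ 0.202 m/s

In regeneration the rod-end outflow joins the pump flow into the cap end, so the net volume the pump must supply per unit advance equals the rod cross-section area.
Rod cross-section A_rod = π/4 × (6.13 cm)² = 29.51 cm^2
v = Q_pump / A_rod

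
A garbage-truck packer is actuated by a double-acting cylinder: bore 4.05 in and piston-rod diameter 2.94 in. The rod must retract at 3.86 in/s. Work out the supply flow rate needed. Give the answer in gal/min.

Q ≈ 6.11 gal/min

Rod-side annular area A_ann = π/4 × (4.05² − 2.94²) = 6.094 in^2
Q = A × v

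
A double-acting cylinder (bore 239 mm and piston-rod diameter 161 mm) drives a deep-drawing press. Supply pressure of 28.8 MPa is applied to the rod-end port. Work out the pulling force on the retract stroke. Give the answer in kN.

F ≈ 706 kN

Rod-side annular area A_ann = π/4 × (239² − 161²) = 24500 mm^2
On retraction the pressure acts on the annular area (bore minus rod).
F = P × A_ann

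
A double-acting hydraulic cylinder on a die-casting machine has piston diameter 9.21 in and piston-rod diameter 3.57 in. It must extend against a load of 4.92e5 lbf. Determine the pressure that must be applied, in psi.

Cap-side area A_cap = π/4 × (9.21 in)² = 66.62 in^2
P = F / A = 4.92e5 lbf / A

P ≈ 7390 psi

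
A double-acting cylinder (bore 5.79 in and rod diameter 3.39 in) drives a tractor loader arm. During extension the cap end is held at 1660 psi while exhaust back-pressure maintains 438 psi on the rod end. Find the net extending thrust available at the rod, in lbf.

Cap-side area A_cap = π/4 × (5.79 in)² = 26.33 in^2
Rod-side annular area A_ann = π/4 × (5.79² − 3.39²) = 17.30 in^2
Net thrust = P_cap·A_cap − P_rod·A_ann = 43710 lbf − 7579 lbf

F ≈ 36100 lbf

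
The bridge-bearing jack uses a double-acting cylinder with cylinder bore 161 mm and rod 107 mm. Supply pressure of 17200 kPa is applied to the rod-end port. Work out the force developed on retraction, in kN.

F ≈ 196 kN

Rod-side annular area A_ann = π/4 × (161² − 107²) = 11370 mm^2
On retraction the pressure acts on the annular area (bore minus rod).
F = P × A_ann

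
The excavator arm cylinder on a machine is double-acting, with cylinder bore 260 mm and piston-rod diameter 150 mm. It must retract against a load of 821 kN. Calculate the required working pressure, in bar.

Rod-side annular area A_ann = π/4 × (260² − 150²) = 35420 mm^2
Retraction: pressure acts on the annular area.
P = F / A = 821 kN / A

P ≈ 232 bar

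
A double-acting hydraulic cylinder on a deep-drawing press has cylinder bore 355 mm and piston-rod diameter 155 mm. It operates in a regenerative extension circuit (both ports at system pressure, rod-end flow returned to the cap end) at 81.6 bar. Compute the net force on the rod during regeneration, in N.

F ≈ 1.54e5 N

With equal pressure on both faces, forces on the annular region cancel; the net push is pressure × rod cross-section.
Rod cross-section A_rod = π/4 × (155 mm)² = 18870 mm^2
F = P × A_rod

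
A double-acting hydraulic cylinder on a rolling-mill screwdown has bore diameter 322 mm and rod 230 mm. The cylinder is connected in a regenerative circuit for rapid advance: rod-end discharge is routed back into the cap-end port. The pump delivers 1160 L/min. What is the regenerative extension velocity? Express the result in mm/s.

v ≈ 465 mm/s

In regeneration the rod-end outflow joins the pump flow into the cap end, so the net volume the pump must supply per unit advance equals the rod cross-section area.
Rod cross-section A_rod = π/4 × (230 mm)² = 41550 mm^2
v = Q_pump / A_rod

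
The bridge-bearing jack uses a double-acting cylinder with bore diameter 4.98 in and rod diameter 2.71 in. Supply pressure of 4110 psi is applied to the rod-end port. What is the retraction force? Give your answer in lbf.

Rod-side annular area A_ann = π/4 × (4.98² − 2.71²) = 13.71 in^2
On retraction the pressure acts on the annular area (bore minus rod).
F = P × A_ann

F ≈ 56300 lbf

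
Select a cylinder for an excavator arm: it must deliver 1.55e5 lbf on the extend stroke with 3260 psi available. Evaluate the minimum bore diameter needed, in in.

Extension force acts on the full piston face: F = P × (π/4)D².
D = √(4F / (πP)) = √(4 × 1.55e5 lbf / (π × 3260 psi))

D ≈ 7.78 in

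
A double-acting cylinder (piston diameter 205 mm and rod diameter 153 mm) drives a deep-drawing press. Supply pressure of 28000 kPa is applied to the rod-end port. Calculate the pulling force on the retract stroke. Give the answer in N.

Rod-side annular area A_ann = π/4 × (205² − 153²) = 14620 mm^2
On retraction the pressure acts on the annular area (bore minus rod).
F = P × A_ann

F ≈ 4.09e5 N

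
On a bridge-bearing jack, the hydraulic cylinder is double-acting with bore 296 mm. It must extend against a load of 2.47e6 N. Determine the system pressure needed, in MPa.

P ≈ 35.9 MPa

Cap-side area A_cap = π/4 × (296 mm)² = 68810 mm^2
P = F / A = 2.47e6 N / A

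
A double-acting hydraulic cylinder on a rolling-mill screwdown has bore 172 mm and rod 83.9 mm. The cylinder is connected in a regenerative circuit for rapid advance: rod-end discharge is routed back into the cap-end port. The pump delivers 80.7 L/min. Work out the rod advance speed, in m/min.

v ≈ 14.6 m/min

In regeneration the rod-end outflow joins the pump flow into the cap end, so the net volume the pump must supply per unit advance equals the rod cross-section area.
Rod cross-section A_rod = π/4 × (83.9 mm)² = 5529 mm^2
v = Q_pump / A_rod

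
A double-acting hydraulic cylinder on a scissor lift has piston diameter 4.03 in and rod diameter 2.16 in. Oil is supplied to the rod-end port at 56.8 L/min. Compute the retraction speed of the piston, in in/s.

v ≈ 6.35 in/s

Rod-side annular area A_ann = π/4 × (4.03² − 2.16²) = 9.091 in^2
Flow into the rod-end port fills the annular volume.
v = Q / A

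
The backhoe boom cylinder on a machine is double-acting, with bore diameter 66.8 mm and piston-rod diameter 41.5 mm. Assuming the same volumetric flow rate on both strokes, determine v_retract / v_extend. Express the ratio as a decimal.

Cap-side area A_cap = π/4 × (66.8 mm)² = 3505 mm^2
Rod-side annular area A_ann = π/4 × (66.8² − 41.5²) = 2152 mm^2
For equal Q, v ∝ 1/A, so v_ret/v_ext = A_cap/A_ann.

v_ret/v_ext ≈ 1.63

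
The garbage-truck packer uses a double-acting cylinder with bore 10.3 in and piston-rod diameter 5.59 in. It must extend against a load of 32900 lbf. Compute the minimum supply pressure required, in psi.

P ≈ 395 psi

Cap-side area A_cap = π/4 × (10.3 in)² = 83.32 in^2
P = F / A = 32900 lbf / A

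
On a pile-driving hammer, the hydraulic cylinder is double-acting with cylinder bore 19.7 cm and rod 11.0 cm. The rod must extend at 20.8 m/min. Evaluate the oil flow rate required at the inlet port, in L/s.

Q ≈ 10.6 L/s

Cap-side area A_cap = π/4 × (19.7 cm)² = 304.8 cm^2
Q = A × v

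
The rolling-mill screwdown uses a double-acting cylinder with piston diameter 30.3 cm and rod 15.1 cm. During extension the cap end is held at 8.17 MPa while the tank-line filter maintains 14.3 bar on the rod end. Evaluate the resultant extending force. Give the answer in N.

Cap-side area A_cap = π/4 × (30.3 cm)² = 721.1 cm^2
Rod-side annular area A_ann = π/4 × (30.3² − 15.1²) = 542.0 cm^2
Net thrust = P_cap·A_cap − P_rod·A_ann = 5.891e5 N − 77500 N

F ≈ 5.12e5 N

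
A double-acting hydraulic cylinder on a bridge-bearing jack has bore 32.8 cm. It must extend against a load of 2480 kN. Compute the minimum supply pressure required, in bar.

Cap-side area A_cap = π/4 × (32.8 cm)² = 845.0 cm^2
P = F / A = 2480 kN / A

P ≈ 294 bar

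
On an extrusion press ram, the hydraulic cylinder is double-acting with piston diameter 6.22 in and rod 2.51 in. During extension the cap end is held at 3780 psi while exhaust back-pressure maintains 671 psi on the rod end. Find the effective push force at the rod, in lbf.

F ≈ 97800 lbf

Cap-side area A_cap = π/4 × (6.22 in)² = 30.39 in^2
Rod-side annular area A_ann = π/4 × (6.22² − 2.51²) = 25.44 in^2
Net thrust = P_cap·A_cap − P_rod·A_ann = 1.149e5 lbf − 17070 lbf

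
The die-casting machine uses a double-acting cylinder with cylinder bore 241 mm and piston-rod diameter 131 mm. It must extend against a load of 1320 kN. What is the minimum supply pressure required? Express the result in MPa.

Cap-side area A_cap = π/4 × (241 mm)² = 45620 mm^2
P = F / A = 1320 kN / A

P ≈ 28.9 MPa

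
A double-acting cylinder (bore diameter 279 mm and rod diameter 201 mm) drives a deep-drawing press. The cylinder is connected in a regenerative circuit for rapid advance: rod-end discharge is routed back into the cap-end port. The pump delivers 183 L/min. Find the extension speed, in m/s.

v ≈ 0.0961 m/s

In regeneration the rod-end outflow joins the pump flow into the cap end, so the net volume the pump must supply per unit advance equals the rod cross-section area.
Rod cross-section A_rod = π/4 × (201 mm)² = 31730 mm^2
v = Q_pump / A_rod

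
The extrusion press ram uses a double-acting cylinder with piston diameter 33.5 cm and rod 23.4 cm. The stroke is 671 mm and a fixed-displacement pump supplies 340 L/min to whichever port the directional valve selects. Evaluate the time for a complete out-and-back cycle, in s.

t ≈ 15.8 s

Cap-side area A_cap = π/4 × (33.5 cm)² = 881.4 cm^2
Rod-side annular area A_ann = π/4 × (33.5² − 23.4²) = 451.4 cm^2
t_ext = A_cap·L/Q = 10.44 s
t_ret = A_ann·L/Q = 5.345 s
t_cycle = t_ext + t_ret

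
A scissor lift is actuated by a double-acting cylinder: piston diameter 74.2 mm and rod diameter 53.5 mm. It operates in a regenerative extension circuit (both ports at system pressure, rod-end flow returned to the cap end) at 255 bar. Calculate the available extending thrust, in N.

F ≈ 57300 N

With equal pressure on both faces, forces on the annular region cancel; the net push is pressure × rod cross-section.
Rod cross-section A_rod = π/4 × (53.5 mm)² = 2248 mm^2
F = P × A_rod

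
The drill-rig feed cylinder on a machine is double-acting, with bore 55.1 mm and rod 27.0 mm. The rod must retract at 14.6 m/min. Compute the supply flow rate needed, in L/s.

Rod-side annular area A_ann = π/4 × (55.1² − 27.0²) = 1812 mm^2
Q = A × v

Q ≈ 0.441 L/s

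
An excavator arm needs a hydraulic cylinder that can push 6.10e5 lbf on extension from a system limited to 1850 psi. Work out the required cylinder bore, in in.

D ≈ 20.5 in

Extension force acts on the full piston face: F = P × (π/4)D².
D = √(4F / (πP)) = √(4 × 6.10e5 lbf / (π × 1850 psi))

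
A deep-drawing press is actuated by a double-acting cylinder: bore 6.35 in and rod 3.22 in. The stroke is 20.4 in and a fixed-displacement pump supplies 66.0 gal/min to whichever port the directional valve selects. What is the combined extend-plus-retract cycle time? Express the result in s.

Cap-side area A_cap = π/4 × (6.35 in)² = 31.67 in^2
Rod-side annular area A_ann = π/4 × (6.35² − 3.22²) = 23.53 in^2
t_ext = A_cap·L/Q = 2.543 s
t_ret = A_ann·L/Q = 1.889 s
t_cycle = t_ext + t_ret

t ≈ 4.43 s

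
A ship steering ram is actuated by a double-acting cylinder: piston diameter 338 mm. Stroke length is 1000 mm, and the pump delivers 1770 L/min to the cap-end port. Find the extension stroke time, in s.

Cap-side area A_cap = π/4 × (338 mm)² = 89730 mm^2
Swept volume V = A × L; t = V / Q = A·L / Q

t ≈ 3.04 s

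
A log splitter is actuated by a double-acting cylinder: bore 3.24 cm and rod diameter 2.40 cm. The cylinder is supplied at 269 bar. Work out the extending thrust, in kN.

F ≈ 22.2 kN

Cap-side area A_cap = π/4 × (3.24 cm)² = 8.245 cm^2
F = P × A_cap = 269 bar × A_cap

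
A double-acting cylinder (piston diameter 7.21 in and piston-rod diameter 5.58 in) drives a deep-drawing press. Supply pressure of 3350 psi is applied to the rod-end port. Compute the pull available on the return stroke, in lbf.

F ≈ 54900 lbf

Rod-side annular area A_ann = π/4 × (7.21² − 5.58²) = 16.37 in^2
On retraction the pressure acts on the annular area (bore minus rod).
F = P × A_ann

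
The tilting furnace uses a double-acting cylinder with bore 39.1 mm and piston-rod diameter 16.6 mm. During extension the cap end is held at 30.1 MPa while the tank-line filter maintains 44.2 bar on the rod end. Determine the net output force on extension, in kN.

F ≈ 31.8 kN

Cap-side area A_cap = π/4 × (39.1 mm)² = 1201 mm^2
Rod-side annular area A_ann = π/4 × (39.1² − 16.6²) = 984.3 mm^2
Net thrust = P_cap·A_cap − P_rod·A_ann = 36.14 kN − 4.351 kN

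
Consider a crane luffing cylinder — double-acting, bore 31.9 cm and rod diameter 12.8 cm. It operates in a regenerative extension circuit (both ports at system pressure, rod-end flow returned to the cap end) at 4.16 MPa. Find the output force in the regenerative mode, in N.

With equal pressure on both faces, forces on the annular region cancel; the net push is pressure × rod cross-section.
Rod cross-section A_rod = π/4 × (12.8 cm)² = 128.7 cm^2
F = P × A_rod

F ≈ 53500 N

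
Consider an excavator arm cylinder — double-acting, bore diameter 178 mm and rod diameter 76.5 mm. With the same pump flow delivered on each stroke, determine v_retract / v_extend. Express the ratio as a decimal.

Cap-side area A_cap = π/4 × (178 mm)² = 24880 mm^2
Rod-side annular area A_ann = π/4 × (178² − 76.5²) = 20290 mm^2
For equal Q, v ∝ 1/A, so v_ret/v_ext = A_cap/A_ann.

v_ret/v_ext ≈ 1.23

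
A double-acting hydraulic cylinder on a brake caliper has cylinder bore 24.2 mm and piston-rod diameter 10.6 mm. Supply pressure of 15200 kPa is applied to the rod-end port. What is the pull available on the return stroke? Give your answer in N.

F ≈ 5650 N

Rod-side annular area A_ann = π/4 × (24.2² − 10.6²) = 371.7 mm^2
On retraction the pressure acts on the annular area (bore minus rod).
F = P × A_ann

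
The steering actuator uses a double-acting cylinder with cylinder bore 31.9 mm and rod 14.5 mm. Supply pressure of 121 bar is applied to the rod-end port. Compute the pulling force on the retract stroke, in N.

F ≈ 7670 N

Rod-side annular area A_ann = π/4 × (31.9² − 14.5²) = 634.1 mm^2
On retraction the pressure acts on the annular area (bore minus rod).
F = P × A_ann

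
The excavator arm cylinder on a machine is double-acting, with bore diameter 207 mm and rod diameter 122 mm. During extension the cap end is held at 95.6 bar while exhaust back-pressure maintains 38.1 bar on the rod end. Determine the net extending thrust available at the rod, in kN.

Cap-side area A_cap = π/4 × (207 mm)² = 33650 mm^2
Rod-side annular area A_ann = π/4 × (207² − 122²) = 21960 mm^2
Net thrust = P_cap·A_cap − P_rod·A_ann = 321.7 kN − 83.68 kN

F ≈ 238 kN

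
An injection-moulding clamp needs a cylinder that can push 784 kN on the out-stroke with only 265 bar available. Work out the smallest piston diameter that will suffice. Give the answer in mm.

Extension force acts on the full piston face: F = P × (π/4)D².
D = √(4F / (πP)) = √(4 × 784 kN / (π × 265 bar))

D ≈ 194 mm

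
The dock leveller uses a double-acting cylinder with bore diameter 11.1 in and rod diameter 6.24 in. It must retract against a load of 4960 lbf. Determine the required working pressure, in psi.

Rod-side annular area A_ann = π/4 × (11.1² − 6.24²) = 66.19 in^2
Retraction: pressure acts on the annular area.
P = F / A = 4960 lbf / A

P ≈ 74.9 psi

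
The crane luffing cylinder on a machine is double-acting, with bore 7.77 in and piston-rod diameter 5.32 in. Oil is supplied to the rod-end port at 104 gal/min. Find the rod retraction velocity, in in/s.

Rod-side annular area A_ann = π/4 × (7.77² − 5.32²) = 25.19 in^2
Flow into the rod-end port fills the annular volume.
v = Q / A

v ≈ 15.9 in/s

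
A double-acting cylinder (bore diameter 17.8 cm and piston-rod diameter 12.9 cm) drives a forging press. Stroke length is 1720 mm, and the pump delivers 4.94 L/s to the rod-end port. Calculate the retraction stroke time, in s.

Rod-side annular area A_ann = π/4 × (17.8² − 12.9²) = 118.1 cm^2
Swept volume V = A × L; t = V / Q = A·L / Q

t ≈ 4.11 s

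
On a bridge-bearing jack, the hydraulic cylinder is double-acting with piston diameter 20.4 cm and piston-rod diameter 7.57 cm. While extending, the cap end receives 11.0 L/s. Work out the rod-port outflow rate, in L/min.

Cap-side area A_cap = π/4 × (20.4 cm)² = 326.9 cm^2
Rod-side annular area A_ann = π/4 × (20.4² − 7.57²) = 281.8 cm^2
Piston speed v = Q_in/A_cap; rod-end outflow Q_out = v × A_ann = Q_in × A_ann/A_cap.

Q_out ≈ 569 L/min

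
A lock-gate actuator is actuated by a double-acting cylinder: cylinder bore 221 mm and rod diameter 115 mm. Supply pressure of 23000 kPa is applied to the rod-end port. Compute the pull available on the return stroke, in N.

F ≈ 6.43e5 N

Rod-side annular area A_ann = π/4 × (221² − 115²) = 27970 mm^2
On retraction the pressure acts on the annular area (bore minus rod).
F = P × A_ann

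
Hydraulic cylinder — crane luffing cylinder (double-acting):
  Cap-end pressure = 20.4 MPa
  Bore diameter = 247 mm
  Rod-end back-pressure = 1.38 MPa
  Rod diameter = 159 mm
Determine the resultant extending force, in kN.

Cap-side area A_cap = π/4 × (247 mm)² = 47920 mm^2
Rod-side annular area A_ann = π/4 × (247² − 159²) = 28060 mm^2
Net thrust = P_cap·A_cap − P_rod·A_ann = 977.5 kN − 38.72 kN

F ≈ 939 kN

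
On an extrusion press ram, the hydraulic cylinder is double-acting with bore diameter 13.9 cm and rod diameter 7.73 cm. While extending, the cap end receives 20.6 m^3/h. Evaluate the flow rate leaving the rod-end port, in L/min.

Cap-side area A_cap = π/4 × (13.9 cm)² = 151.7 cm^2
Rod-side annular area A_ann = π/4 × (13.9² − 7.73²) = 104.8 cm^2
Piston speed v = Q_in/A_cap; rod-end outflow Q_out = v × A_ann = Q_in × A_ann/A_cap.

Q_out ≈ 237 L/min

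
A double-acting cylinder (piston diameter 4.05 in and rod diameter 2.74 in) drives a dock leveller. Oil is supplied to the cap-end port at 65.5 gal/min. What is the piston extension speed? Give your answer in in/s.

Cap-side area A_cap = π/4 × (4.05 in)² = 12.88 in^2
v = Q / A

v ≈ 19.6 in/s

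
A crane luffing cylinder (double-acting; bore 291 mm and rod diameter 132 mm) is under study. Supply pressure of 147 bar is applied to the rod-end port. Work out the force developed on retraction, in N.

F ≈ 7.77e5 N

Rod-side annular area A_ann = π/4 × (291² − 132²) = 52820 mm^2
On retraction the pressure acts on the annular area (bore minus rod).
F = P × A_ann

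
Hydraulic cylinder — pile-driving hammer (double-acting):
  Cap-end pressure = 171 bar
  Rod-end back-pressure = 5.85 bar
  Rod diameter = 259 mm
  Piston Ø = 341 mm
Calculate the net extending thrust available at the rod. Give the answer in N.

F ≈ 1.54e6 N

Cap-side area A_cap = π/4 × (341 mm)² = 91330 mm^2
Rod-side annular area A_ann = π/4 × (341² − 259²) = 38640 mm^2
Net thrust = P_cap·A_cap − P_rod·A_ann = 1.562e6 N − 22610 N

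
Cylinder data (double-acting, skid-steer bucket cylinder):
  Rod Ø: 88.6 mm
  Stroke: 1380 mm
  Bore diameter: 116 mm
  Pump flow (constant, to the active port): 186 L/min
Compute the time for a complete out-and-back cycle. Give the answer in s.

Cap-side area A_cap = π/4 × (116 mm)² = 10570 mm^2
Rod-side annular area A_ann = π/4 × (116² − 88.6²) = 4403 mm^2
t_ext = A_cap·L/Q = 4.705 s
t_ret = A_ann·L/Q = 1.960 s
t_cycle = t_ext + t_ret

t ≈ 6.66 s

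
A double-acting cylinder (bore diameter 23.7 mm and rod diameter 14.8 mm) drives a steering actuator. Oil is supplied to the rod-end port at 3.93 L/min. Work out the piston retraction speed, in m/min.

Rod-side annular area A_ann = π/4 × (23.7² − 14.8²) = 269.1 mm^2
Flow into the rod-end port fills the annular volume.
v = Q / A

v ≈ 14.6 m/min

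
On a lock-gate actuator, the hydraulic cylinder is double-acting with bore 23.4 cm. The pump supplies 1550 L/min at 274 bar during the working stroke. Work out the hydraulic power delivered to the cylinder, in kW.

W ≈ 708 kW

Hydraulic power = P × Q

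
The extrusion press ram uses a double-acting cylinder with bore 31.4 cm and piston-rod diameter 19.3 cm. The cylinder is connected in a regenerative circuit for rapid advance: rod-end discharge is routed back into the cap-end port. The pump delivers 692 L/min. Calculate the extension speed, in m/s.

v ≈ 0.394 m/s

In regeneration the rod-end outflow joins the pump flow into the cap end, so the net volume the pump must supply per unit advance equals the rod cross-section area.
Rod cross-section A_rod = π/4 × (19.3 cm)² = 292.6 cm^2
v = Q_pump / A_rod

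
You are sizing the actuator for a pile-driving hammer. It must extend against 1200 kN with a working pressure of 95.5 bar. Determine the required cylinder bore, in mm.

Extension force acts on the full piston face: F = P × (π/4)D².
D = √(4F / (πP)) = √(4 × 1200 kN / (π × 95.5 bar))

D ≈ 400 mm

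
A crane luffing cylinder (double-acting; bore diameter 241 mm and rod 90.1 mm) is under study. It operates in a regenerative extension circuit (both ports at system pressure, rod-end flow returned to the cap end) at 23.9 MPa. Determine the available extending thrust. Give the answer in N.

With equal pressure on both faces, forces on the annular region cancel; the net push is pressure × rod cross-section.
Rod cross-section A_rod = π/4 × (90.1 mm)² = 6376 mm^2
F = P × A_rod

F ≈ 1.52e5 N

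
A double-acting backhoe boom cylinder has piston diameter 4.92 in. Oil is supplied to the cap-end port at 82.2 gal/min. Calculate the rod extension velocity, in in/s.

v ≈ 16.6 in/s

Cap-side area A_cap = π/4 × (4.92 in)² = 19.01 in^2
v = Q / A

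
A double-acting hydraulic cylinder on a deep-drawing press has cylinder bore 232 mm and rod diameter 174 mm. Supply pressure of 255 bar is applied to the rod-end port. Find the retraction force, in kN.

Rod-side annular area A_ann = π/4 × (232² − 174²) = 18490 mm^2
On retraction the pressure acts on the annular area (bore minus rod).
F = P × A_ann

F ≈ 472 kN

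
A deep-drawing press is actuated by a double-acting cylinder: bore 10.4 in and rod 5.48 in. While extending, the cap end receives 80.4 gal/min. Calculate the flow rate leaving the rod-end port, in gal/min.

Cap-side area A_cap = π/4 × (10.4 in)² = 84.95 in^2
Rod-side annular area A_ann = π/4 × (10.4² − 5.48²) = 61.36 in^2
Piston speed v = Q_in/A_cap; rod-end outflow Q_out = v × A_ann = Q_in × A_ann/A_cap.

Q_out ≈ 58.1 gal/min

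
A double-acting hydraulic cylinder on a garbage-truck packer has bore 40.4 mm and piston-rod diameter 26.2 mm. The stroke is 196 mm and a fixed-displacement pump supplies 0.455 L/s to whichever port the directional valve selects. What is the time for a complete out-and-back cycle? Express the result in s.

t ≈ 0.872 s

Cap-side area A_cap = π/4 × (40.4 mm)² = 1282 mm^2
Rod-side annular area A_ann = π/4 × (40.4² − 26.2²) = 742.8 mm^2
t_ext = A_cap·L/Q = 0.5522 s
t_ret = A_ann·L/Q = 0.3200 s
t_cycle = t_ext + t_ret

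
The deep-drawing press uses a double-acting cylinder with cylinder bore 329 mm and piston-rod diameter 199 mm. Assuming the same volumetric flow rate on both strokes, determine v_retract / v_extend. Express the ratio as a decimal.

v_ret/v_ext ≈ 1.58

Cap-side area A_cap = π/4 × (329 mm)² = 85010 mm^2
Rod-side annular area A_ann = π/4 × (329² − 199²) = 53910 mm^2
For equal Q, v ∝ 1/A, so v_ret/v_ext = A_cap/A_ann.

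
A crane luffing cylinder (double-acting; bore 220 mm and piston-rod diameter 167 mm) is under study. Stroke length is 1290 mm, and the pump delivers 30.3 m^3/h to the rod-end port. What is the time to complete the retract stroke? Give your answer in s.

t ≈ 2.47 s

Rod-side annular area A_ann = π/4 × (220² − 167²) = 16110 mm^2
Swept volume V = A × L; t = V / Q = A·L / Q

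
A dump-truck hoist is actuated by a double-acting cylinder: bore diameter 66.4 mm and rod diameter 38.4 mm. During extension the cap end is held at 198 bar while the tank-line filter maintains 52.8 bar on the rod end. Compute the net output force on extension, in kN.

Cap-side area A_cap = π/4 × (66.4 mm)² = 3463 mm^2
Rod-side annular area A_ann = π/4 × (66.4² − 38.4²) = 2305 mm^2
Net thrust = P_cap·A_cap − P_rod·A_ann = 68.56 kN − 12.17 kN

F ≈ 56.4 kN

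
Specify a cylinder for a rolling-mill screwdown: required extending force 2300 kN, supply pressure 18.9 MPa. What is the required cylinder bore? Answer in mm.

Extension force acts on the full piston face: F = P × (π/4)D².
D = √(4F / (πP)) = √(4 × 2300 kN / (π × 18.9 MPa))

D ≈ 394 mm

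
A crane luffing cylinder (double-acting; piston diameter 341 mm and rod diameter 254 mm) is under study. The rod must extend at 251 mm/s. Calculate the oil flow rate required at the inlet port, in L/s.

Q ≈ 22.9 L/s

Cap-side area A_cap = π/4 × (341 mm)² = 91330 mm^2
Q = A × v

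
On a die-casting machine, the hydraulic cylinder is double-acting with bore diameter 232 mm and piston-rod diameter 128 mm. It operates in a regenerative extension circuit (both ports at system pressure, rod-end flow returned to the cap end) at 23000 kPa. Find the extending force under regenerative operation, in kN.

F ≈ 296 kN

With equal pressure on both faces, forces on the annular region cancel; the net push is pressure × rod cross-section.
Rod cross-section A_rod = π/4 × (128 mm)² = 12870 mm^2
F = P × A_rod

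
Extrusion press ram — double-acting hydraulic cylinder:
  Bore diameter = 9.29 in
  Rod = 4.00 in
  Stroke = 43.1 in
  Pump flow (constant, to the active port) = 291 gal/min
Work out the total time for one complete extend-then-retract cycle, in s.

Cap-side area A_cap = π/4 × (9.29 in)² = 67.78 in^2
Rod-side annular area A_ann = π/4 × (9.29² − 4.00²) = 55.22 in^2
t_ext = A_cap·L/Q = 2.608 s
t_ret = A_ann·L/Q = 2.124 s
t_cycle = t_ext + t_ret

t ≈ 4.73 s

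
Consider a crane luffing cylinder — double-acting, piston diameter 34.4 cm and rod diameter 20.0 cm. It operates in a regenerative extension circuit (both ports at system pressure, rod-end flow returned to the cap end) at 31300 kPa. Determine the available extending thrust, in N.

With equal pressure on both faces, forces on the annular region cancel; the net push is pressure × rod cross-section.
Rod cross-section A_rod = π/4 × (20.0 cm)² = 314.2 cm^2
F = P × A_rod

F ≈ 9.83e5 N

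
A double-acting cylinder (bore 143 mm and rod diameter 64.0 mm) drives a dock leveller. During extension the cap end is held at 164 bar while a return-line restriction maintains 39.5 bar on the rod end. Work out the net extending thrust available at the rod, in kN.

F ≈ 213 kN

Cap-side area A_cap = π/4 × (143 mm)² = 16060 mm^2
Rod-side annular area A_ann = π/4 × (143² − 64.0²) = 12840 mm^2
Net thrust = P_cap·A_cap − P_rod·A_ann = 263.4 kN − 50.73 kN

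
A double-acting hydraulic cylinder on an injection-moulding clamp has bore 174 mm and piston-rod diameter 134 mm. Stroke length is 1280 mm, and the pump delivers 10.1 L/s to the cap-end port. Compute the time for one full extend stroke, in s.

t ≈ 3.01 s

Cap-side area A_cap = π/4 × (174 mm)² = 23780 mm^2
Swept volume V = A × L; t = V / Q = A·L / Q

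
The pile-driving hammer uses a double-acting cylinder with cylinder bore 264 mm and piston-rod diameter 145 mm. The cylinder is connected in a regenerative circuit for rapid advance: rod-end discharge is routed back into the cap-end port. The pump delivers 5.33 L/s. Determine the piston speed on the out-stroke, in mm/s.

v ≈ 323 mm/s

In regeneration the rod-end outflow joins the pump flow into the cap end, so the net volume the pump must supply per unit advance equals the rod cross-section area.
Rod cross-section A_rod = π/4 × (145 mm)² = 16510 mm^2
v = Q_pump / A_rod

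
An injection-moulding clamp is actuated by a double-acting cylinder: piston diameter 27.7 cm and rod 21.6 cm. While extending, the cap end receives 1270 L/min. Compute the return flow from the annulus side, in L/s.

Cap-side area A_cap = π/4 × (27.7 cm)² = 602.6 cm^2
Rod-side annular area A_ann = π/4 × (27.7² − 21.6²) = 236.2 cm^2
Piston speed v = Q_in/A_cap; rod-end outflow Q_out = v × A_ann = Q_in × A_ann/A_cap.

Q_out ≈ 8.30 L/s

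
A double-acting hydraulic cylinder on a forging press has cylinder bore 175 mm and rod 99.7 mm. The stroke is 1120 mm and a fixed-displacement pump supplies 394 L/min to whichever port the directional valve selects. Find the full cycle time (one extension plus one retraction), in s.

t ≈ 6.87 s

Cap-side area A_cap = π/4 × (175 mm)² = 24050 mm^2
Rod-side annular area A_ann = π/4 × (175² − 99.7²) = 16250 mm^2
t_ext = A_cap·L/Q = 4.102 s
t_ret = A_ann·L/Q = 2.771 s
t_cycle = t_ext + t_ret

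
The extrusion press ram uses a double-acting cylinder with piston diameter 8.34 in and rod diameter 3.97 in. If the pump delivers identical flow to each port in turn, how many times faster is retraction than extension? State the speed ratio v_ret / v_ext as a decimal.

v_ret/v_ext ≈ 1.29

Cap-side area A_cap = π/4 × (8.34 in)² = 54.63 in^2
Rod-side annular area A_ann = π/4 × (8.34² − 3.97²) = 42.25 in^2
For equal Q, v ∝ 1/A, so v_ret/v_ext = A_cap/A_ann.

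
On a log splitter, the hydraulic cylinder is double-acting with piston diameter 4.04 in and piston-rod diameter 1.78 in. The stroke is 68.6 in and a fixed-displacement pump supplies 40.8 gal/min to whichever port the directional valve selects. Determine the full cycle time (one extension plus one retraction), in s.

t ≈ 10.1 s

Cap-side area A_cap = π/4 × (4.04 in)² = 12.82 in^2
Rod-side annular area A_ann = π/4 × (4.04² − 1.78²) = 10.33 in^2
t_ext = A_cap·L/Q = 5.598 s
t_ret = A_ann·L/Q = 4.512 s
t_cycle = t_ext + t_ret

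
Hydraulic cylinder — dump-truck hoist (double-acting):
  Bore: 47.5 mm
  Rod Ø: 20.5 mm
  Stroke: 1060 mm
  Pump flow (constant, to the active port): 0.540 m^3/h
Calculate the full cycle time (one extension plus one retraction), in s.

t ≈ 22.7 s

Cap-side area A_cap = π/4 × (47.5 mm)² = 1772 mm^2
Rod-side annular area A_ann = π/4 × (47.5² − 20.5²) = 1442 mm^2
t_ext = A_cap·L/Q = 12.52 s
t_ret = A_ann·L/Q = 10.19 s
t_cycle = t_ext + t_ret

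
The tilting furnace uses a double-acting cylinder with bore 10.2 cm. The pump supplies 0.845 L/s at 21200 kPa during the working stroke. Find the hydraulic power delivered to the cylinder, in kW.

W ≈ 17.9 kW

Hydraulic power = P × Q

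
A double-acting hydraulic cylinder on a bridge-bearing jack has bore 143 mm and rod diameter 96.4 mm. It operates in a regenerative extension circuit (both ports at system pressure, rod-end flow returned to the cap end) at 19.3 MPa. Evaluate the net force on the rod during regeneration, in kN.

With equal pressure on both faces, forces on the annular region cancel; the net push is pressure × rod cross-section.
Rod cross-section A_rod = π/4 × (96.4 mm)² = 7299 mm^2
F = P × A_rod

F ≈ 141 kN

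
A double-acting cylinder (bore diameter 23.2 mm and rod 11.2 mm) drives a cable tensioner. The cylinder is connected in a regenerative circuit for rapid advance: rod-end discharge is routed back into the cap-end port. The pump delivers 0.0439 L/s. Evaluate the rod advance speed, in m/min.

v ≈ 26.7 m/min

In regeneration the rod-end outflow joins the pump flow into the cap end, so the net volume the pump must supply per unit advance equals the rod cross-section area.
Rod cross-section A_rod = π/4 × (11.2 mm)² = 98.52 mm^2
v = Q_pump / A_rod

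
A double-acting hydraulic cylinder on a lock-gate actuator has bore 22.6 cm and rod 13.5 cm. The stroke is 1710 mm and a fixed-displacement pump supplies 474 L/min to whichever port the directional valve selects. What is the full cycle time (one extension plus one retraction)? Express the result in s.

t ≈ 14.3 s

Cap-side area A_cap = π/4 × (22.6 cm)² = 401.1 cm^2
Rod-side annular area A_ann = π/4 × (22.6² − 13.5²) = 258.0 cm^2
t_ext = A_cap·L/Q = 8.683 s
t_ret = A_ann·L/Q = 5.585 s
t_cycle = t_ext + t_ret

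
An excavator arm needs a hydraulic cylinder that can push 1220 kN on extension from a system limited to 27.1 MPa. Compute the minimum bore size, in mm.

Extension force acts on the full piston face: F = P × (π/4)D².
D = √(4F / (πP)) = √(4 × 1220 kN / (π × 27.1 MPa))

D ≈ 239 mm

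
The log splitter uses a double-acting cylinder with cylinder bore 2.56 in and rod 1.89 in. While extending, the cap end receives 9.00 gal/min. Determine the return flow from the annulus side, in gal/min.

Q_out ≈ 4.09 gal/min

Cap-side area A_cap = π/4 × (2.56 in)² = 5.147 in^2
Rod-side annular area A_ann = π/4 × (2.56² − 1.89²) = 2.342 in^2
Piston speed v = Q_in/A_cap; rod-end outflow Q_out = v × A_ann = Q_in × A_ann/A_cap.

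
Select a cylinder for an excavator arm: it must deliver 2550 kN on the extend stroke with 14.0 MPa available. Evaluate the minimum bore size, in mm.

D ≈ 482 mm

Extension force acts on the full piston face: F = P × (π/4)D².
D = √(4F / (πP)) = √(4 × 2550 kN / (π × 14.0 MPa))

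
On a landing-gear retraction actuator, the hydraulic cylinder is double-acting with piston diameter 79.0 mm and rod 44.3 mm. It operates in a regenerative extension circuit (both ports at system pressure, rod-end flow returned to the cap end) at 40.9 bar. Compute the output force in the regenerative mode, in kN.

With equal pressure on both faces, forces on the annular region cancel; the net push is pressure × rod cross-section.
Rod cross-section A_rod = π/4 × (44.3 mm)² = 1541 mm^2
F = P × A_rod

F ≈ 6.30 kN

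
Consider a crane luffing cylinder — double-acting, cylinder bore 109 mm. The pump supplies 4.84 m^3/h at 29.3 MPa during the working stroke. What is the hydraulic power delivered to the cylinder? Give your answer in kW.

W ≈ 39.4 kW

Hydraulic power = P × Q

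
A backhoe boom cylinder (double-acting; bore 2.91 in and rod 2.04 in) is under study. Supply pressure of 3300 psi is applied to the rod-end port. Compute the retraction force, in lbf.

F ≈ 11200 lbf

Rod-side annular area A_ann = π/4 × (2.91² − 2.04²) = 3.382 in^2
On retraction the pressure acts on the annular area (bore minus rod).
F = P × A_ann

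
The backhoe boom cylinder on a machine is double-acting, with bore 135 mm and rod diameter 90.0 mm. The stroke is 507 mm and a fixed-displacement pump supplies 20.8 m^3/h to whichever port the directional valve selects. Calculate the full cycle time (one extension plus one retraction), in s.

Cap-side area A_cap = π/4 × (135 mm)² = 14310 mm^2
Rod-side annular area A_ann = π/4 × (135² − 90.0²) = 7952 mm^2
t_ext = A_cap·L/Q = 1.256 s
t_ret = A_ann·L/Q = 0.6978 s
t_cycle = t_ext + t_ret

t ≈ 1.95 s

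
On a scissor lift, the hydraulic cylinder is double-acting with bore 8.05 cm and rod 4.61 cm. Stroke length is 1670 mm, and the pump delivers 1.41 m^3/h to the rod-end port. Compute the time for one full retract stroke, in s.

t ≈ 14.6 s

Rod-side annular area A_ann = π/4 × (8.05² − 4.61²) = 34.20 cm^2
Swept volume V = A × L; t = V / Q = A·L / Q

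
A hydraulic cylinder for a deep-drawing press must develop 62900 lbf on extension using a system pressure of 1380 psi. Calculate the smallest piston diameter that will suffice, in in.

D ≈ 7.62 in

Extension force acts on the full piston face: F = P × (π/4)D².
D = √(4F / (πP)) = √(4 × 62900 lbf / (π × 1380 psi))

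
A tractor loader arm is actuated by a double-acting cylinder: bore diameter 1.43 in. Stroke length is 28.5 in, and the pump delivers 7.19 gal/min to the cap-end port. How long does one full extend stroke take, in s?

t ≈ 1.65 s

Cap-side area A_cap = π/4 × (1.43 in)² = 1.606 in^2
Swept volume V = A × L; t = V / Q = A·L / Q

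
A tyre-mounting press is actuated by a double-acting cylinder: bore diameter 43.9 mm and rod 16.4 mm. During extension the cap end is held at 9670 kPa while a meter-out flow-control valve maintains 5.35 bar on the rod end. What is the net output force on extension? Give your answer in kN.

Cap-side area A_cap = π/4 × (43.9 mm)² = 1514 mm^2
Rod-side annular area A_ann = π/4 × (43.9² − 16.4²) = 1302 mm^2
Net thrust = P_cap·A_cap − P_rod·A_ann = 14.64 kN − 0.6968 kN

F ≈ 13.9 kN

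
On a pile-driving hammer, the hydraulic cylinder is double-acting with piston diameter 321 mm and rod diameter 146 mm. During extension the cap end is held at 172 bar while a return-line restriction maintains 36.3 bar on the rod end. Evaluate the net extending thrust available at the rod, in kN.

Cap-side area A_cap = π/4 × (321 mm)² = 80930 mm^2
Rod-side annular area A_ann = π/4 × (321² − 146²) = 64190 mm^2
Net thrust = P_cap·A_cap − P_rod·A_ann = 1392 kN − 233.0 kN

F ≈ 1160 kN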